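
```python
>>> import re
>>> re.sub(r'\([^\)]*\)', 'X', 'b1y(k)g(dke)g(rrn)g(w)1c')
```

`sub` substitutes 'X' at each match site.

'b1yXgXgXgX1c'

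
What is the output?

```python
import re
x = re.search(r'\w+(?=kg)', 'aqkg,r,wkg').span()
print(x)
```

Because the assertion is zero-width, the text it checks is not consumed and won't appear in the result.
The match spans [0:2] → 'aq'.

(0, 2)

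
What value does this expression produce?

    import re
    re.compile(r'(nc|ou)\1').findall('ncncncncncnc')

A backreference is literal: `\1` must see the identical characters the first group matched.
Walking the string: at [0:4] match 'ncnc', group 1 = 'nc'; at [4:8] match 'ncnc', group 1 = 'nc'; at [8:12] match 'ncnc', group 1 = 'nc'.
One capturing group, so `findall` returns just the captured substring from each match — 3 in all.

['nc', 'nc', 'nc']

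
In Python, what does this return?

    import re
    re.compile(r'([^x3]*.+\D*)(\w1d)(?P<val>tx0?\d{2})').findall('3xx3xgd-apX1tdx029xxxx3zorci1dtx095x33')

[('3xx3xgd-apX1tdx029xxxx3zorc', 'i1d', 'tx095')]

3 groups means the one result is a tuple of 3 captured strings — 1 here.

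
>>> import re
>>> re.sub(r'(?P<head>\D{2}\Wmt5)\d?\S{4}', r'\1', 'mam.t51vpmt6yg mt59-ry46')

'mam.t51vpmt6yg mt56'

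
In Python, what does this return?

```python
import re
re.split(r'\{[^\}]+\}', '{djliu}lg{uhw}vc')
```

['', 'lg', 'vc']

Matches to split on: at [0:7] → '{djliu}'; at [9:14] → '{uhw}'.
The string is cut at each match, leaving 3 pieces.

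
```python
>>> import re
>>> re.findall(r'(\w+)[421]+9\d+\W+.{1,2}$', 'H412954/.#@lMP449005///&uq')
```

['lMP4']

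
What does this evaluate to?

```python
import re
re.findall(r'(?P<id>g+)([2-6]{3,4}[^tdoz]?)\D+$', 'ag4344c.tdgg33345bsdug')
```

[('gg', '33345')]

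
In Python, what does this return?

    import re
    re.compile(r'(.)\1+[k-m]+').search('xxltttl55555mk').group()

'xxl'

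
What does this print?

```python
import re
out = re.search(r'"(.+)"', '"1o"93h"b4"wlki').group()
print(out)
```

Unlike `match`, `search` isn't anchored — it looks for the pattern anywhere in the string.
The match spans [0:11] → '"1o"93h"b4"'.
Captured: group 1 = '1o"93h"b4'.

"1o"93h"b4"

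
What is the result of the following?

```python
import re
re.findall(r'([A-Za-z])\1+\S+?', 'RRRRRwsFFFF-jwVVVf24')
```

['R', 'F', 'V']

The backreference `\1` re-matches whatever the first group consumed, character for character.
Walking the string: at [0:6] match 'RRRRRw', group 1 = 'R'; at [7:12] match 'FFFF-', group 1 = 'F'; at [14:18] match 'VVVf', group 1 = 'V'.
One capturing group, so `findall` returns just the captured substring from each match — 3 in all.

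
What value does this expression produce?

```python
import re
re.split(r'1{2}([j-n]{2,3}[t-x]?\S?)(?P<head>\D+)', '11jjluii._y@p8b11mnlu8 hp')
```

The pattern matches exactly 2 of a literal '1'; then 2 to 3 of a character in [j-n], then optionally a character in [t-x], then optionally a non-whitespace character (captured); then one or more of a non-digit (captured as 'head').
Matches to split on: at [0:13] → '11jjluii._y@p'; at [15:25] → '11mnlu8 hp'.
`re.split` interleaves the captured-group text with the surrounding fragments.

['', 'jjlui', 'i._y@p', '8b', 'mnlu8', ' hp', '']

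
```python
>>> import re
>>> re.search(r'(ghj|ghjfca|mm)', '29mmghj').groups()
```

('mm',)

The match spans [2:4] → 'mm'.
Captured: group 1 = 'mm'.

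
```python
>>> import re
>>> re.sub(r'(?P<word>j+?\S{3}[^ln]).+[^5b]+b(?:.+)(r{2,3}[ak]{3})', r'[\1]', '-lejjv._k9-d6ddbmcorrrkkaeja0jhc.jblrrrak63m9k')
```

'-le[jjv._]eja0jhc.jblrrrak63m9k'

This matches one or more of a literal 'j' (lazy), then exactly 3 of a non-whitespace character, then any character except [ln] (captured as 'word'); then one or more of any character, then one or more of any character except [5b], then the literal 'b'; then one or more of any character (non-capturing group); then 2 to 3 of a literal 'r', then exactly 3 of one of [ak] (captured).
A non-greedy quantifier consumes as few characters as it can — just enough that the remainder of the pattern still matches from where it stops; whatever follows it matches normally.
Matches: at [3:25] → 'jjv._k9-d6ddbmcorrrkka'.
`\1` in the replacement pulls in group 1's text for each match.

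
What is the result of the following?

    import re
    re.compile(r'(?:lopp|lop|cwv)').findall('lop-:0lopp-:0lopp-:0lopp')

['lop', 'lopp', 'lopp', 'lopp']

Branches in `(...|...)` are attempted left-to-right; the first branch that allows the whole pattern to succeed is taken.
Since nothing is captured, `findall` lists the 4 matched substrings directly.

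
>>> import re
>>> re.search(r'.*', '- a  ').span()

(0, 5)

The match spans [0:5] → '- a  '.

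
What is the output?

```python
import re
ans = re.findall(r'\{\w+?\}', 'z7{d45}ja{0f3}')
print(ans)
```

['{d45}', '{0f3}']

Walking the string: at [2:7] → '{d45}'; at [9:14] → '{0f3}'.
No capturing groups, so `findall` returns the 2 full match strings.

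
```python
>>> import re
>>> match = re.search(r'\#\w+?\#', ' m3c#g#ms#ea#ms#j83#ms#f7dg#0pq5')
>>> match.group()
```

The match spans [4:7] → '#g#'.

'#g#'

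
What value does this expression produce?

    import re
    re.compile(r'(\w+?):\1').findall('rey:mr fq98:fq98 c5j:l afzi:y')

['fq98']

`\1` has to match the exact text group 1 already captured.
Walking the string: at [7:16] match 'fq98:fq98', group 1 = 'fq98'.
Because there's exactly one group, `findall` drops the full match and keeps group 1 from the one hit.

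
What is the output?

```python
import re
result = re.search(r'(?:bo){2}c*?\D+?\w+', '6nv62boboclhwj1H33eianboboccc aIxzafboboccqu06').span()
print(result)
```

(5, 29)

Pattern: the literal 'bo' repeated 2 times, then zero or more of the literal 'c' (lazy), then one or more of a non-digit (lazy); then one or more of a word character.
`re.search` scans for the first position where the pattern succeeds.
The match spans [5:29] → 'boboclhwj1H33eianboboccc'.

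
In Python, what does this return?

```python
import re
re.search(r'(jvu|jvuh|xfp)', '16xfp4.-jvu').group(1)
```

'xfp'

`search` walks the string left to right and returns the first match it finds.
The match spans [2:5] → 'xfp'.
Captured: group 1 = 'xfp'.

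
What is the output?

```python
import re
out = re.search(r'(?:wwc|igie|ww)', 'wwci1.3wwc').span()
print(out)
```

The regex engine tests alternatives in the order written; an earlier branch that matches wins even if a later one would match more.
`re.search` scans for the first position where the pattern succeeds.
The match spans [0:3] → 'wwc'.

(0, 3)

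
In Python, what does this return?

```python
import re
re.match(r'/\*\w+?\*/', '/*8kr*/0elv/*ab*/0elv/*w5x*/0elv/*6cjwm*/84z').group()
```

`re.match` won't scan ahead — the pattern has to work from the very first character.
The match spans [0:7] → '/*8kr*/'.

'/*8kr*/'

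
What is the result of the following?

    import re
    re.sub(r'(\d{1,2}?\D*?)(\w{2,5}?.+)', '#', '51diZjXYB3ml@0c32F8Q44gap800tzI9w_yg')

'#'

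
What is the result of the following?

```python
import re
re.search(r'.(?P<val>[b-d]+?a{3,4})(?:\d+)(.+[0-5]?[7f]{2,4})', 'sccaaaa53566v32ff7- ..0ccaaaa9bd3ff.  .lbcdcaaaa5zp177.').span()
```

The pattern matches any character; then one or more of a character in [b-d] (lazy), then 3 to 4 of the literal 'a' (captured as 'val'); then one or more of a digit (non-capturing group); then one or more of any character, then optionally a character in [0-5], then 2 to 4 of one of [7f] (captured).
`re.search` scans for the first position where the pattern succeeds.
The match spans [0:54] → 'sccaaaa53566v32ff7- ..0ccaaaa9bd3ff.  .lbcdcaaaa5zp177'.
Captured: group 1 = 'ccaaaa', group 2 = 'v32ff7- ..0ccaaaa9bd3ff.  .lbcdcaaaa5zp177'.

(0, 54)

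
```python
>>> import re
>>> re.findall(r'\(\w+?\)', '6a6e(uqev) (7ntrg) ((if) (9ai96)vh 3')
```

['(uqev)', '(7ntrg)', '(if)', '(9ai96)']

No capturing groups, so `findall` returns the 4 full match strings.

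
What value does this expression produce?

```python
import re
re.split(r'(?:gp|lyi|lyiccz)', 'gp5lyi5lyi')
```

Matches to split on: at [0:2] → 'gp'; at [3:6] → 'lyi'; at [7:10] → 'lyi'.
Each match becomes a cut point; 4 segments remain.

['', '5', '5', '']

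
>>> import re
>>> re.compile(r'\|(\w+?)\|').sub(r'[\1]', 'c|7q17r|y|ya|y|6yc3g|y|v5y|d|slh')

Matches: at [1:8] → '|7q17r|'; at [9:13] → '|ya|'; at [14:21] → '|6yc3g|'; at [22:27] → '|v5y|'.
The replacement refers to a captured group, so each match is rewritten using its own captured text.

'c[7q17r]y[ya]y[6yc3g]y[v5y]d|slh'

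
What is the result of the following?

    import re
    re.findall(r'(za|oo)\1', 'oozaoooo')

['oo']

The backreference `\1` re-matches whatever the first group consumed, character for character.
Matches: at [4:8] match 'oooo', group 1 = 'oo'.
Because there's exactly one group, `findall` drops the full match and keeps group 1 from the one hit.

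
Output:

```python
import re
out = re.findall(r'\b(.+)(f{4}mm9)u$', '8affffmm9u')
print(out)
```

[('8a', 'ffffmm9')]

`findall` packs the 2 group values into a tuple for every match.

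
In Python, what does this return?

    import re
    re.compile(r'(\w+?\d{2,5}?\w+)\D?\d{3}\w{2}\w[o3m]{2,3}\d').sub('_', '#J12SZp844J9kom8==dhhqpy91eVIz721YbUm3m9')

'#_==_'

Each match is replaced by '_'.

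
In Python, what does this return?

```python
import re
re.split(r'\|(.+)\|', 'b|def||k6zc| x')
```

['b', 'def||k6zc', ' x']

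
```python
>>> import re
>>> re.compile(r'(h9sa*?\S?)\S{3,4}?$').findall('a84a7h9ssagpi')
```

['h9ss']

The pattern matches the literal 'h9s', then zero or more of a literal 'a' (lazy), then optionally a non-whitespace character (captured); then 3 to 4 of a non-whitespace character (lazy); then anchored at the end.
Scanning left to right: at [5:13] match 'h9ssagpi', group 1 = 'h9ss'.
One capturing group, so `findall` returns just the captured substring from the one match — 1 in all.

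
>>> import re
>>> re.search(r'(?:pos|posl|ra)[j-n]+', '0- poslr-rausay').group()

The match spans [3:7] → 'posl'.

'posl'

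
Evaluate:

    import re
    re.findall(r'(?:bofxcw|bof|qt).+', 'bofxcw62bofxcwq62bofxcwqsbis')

Walking the string: at [0:28] → 'bofxcw62bofxcwq62bofxcwqsbis'.
`findall` yields the raw match text (1 of them) because the pattern has no groups.

['bofxcw62bofxcwq62bofxcwqsbis']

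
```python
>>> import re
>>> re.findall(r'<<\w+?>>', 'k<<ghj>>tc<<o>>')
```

Scanning left to right: at [1:8] → '<<ghj>>'; at [10:15] → '<<o>>'.
No capturing groups, so `findall` returns the 2 full match strings.

['<<ghj>>', '<<o>>']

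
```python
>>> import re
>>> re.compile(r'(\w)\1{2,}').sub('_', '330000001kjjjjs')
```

'33_1k_s'

After group 1 captures some text, `\1` only succeeds where that same text appears again.
Every occurrence is swapped for '_'.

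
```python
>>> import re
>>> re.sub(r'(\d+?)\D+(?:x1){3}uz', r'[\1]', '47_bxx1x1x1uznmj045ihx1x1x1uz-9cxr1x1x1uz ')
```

'[47]nmj[045]-9cxr1x1x1uz '

The replacement refers to a captured group, so each match is rewritten using its own captured text.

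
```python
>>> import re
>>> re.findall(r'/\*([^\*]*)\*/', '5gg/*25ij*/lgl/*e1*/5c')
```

['25ij', 'e1']

Walking the string: at [3:11] match '/*25ij*/', group 1 = '25ij'; at [14:20] match '/*e1*/', group 1 = 'e1'.
With a single group, `findall` returns only what that group captured — 2 items.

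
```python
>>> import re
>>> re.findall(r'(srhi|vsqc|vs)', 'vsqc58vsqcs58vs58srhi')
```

['vsqc', 'vsqc', 'vs', 'srhi']

Alternation tries branches left to right and keeps the first one that lets the overall match succeed at that position.
Because there's exactly one group, `findall` drops the full match and keeps group 1 from each hit.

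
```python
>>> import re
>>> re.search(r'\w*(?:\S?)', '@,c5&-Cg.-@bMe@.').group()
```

'@'

The match spans [0:1] → '@'.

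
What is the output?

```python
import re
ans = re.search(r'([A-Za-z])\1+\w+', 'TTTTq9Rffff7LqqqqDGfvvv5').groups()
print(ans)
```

('T',)

`\1` has to match the exact text group 1 already captured.
Unlike `match`, `search` isn't anchored — it looks for the pattern anywhere in the string.
The match spans [0:24] → 'TTTTq9Rffff7LqqqqDGfvvv5'.
Captured: group 1 = 'T'.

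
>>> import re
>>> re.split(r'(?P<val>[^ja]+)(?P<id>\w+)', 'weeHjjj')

['', 'weeH', 'jjj', '']

This matches one or more of any character except [ja] (captured as 'val'); then one or more of a word character (captured as 'id').
Matches to split on: at [0:7] → 'weeHjjj'.
With a capturing group present, the delimiter's captured portion is kept in the result list.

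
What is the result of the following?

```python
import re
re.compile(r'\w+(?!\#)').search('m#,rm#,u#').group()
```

The negative lookahead/lookbehind blocks any match where the forbidden context is present.
The match spans [3:4] → 'r'.

'r'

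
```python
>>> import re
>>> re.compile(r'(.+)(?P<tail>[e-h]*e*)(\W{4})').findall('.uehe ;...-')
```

[('.uehe ;', '', '...-')]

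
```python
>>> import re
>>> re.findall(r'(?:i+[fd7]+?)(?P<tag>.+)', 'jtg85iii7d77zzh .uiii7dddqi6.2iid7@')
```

Pattern: one or more of the literal 'i', then one or more of one of [fd7] (lazy) (non-capturing group); then one or more of any character (captured as 'tag').
Scanning left to right: at [5:35] match 'iii7d77zzh .uiii7dddqi6.2iid7@', group 1 = 'd77zzh .uiii7dddqi6.2iid7@'.
`findall` collects group 1 from the one match (1 total).

['d77zzh .uiii7dddqi6.2iid7@']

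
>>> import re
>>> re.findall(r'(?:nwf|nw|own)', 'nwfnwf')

['nwf', 'nwf']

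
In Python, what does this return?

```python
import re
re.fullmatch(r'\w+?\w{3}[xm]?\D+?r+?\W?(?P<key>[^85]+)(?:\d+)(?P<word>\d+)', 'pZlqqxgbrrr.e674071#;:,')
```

None

Pattern: one or more of a word character (lazy), then exactly 3 of a word character, then optionally one of [xm]; then one or more of a non-digit (lazy), then one or more of a literal 'r' (lazy), then optionally a non-word character; then one or more of any character except [85] (captured as 'key'); then one or more of a digit (non-capturing group); then one or more of a digit (captured as 'word').
`fullmatch` succeeds only if the pattern covers the string from start to end.
Here the string isn't matched end-to-end, so the call returns None.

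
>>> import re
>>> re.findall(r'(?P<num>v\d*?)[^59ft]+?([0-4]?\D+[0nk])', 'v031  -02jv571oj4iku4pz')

[('v', '1  -0'), ('v5', '4ik')]

The `?` after the quantifier makes it lazy — it takes as little as possible before letting the rest of the pattern try.
With 2 capturing groups, `findall` returns a 2-tuple per match.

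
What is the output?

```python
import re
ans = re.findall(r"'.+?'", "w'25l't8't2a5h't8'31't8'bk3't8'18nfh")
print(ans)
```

["'25l'", "'t2a5h'", "'31'", "'bk3'"]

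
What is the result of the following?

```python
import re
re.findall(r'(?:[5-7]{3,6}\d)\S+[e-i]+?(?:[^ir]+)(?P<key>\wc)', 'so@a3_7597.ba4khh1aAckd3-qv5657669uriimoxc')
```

['xc']

One capturing group, so `findall` returns just the captured substring from the one match — 1 in all.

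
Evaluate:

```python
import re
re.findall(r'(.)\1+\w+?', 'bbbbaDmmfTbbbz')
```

['b', 'm', 'b']

After group 1 captures some text, `\1` only succeeds where that same text appears again.
`findall` collects group 1 from each match (3 total).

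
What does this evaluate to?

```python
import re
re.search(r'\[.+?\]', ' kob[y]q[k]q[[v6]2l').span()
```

Lazy quantifiers expand one character at a time until the remainder of the pattern can match.
`search` walks the string left to right and returns the first match it finds.
The match spans [4:7] → '[y]'.

(4, 7)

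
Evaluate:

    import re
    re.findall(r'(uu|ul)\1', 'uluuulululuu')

A backreference is literal: `\1` must see the identical characters the first group matched.
Scanning left to right: at [4:8] match 'ulul', group 1 = 'ul'.
`findall` collects group 1 from the one match (1 total).

['ul']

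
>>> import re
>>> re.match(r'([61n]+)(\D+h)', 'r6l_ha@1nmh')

None

This matches one or more of one of [61n] (captured); then one or more of a non-digit, then the literal 'h' (captured).
`re.match` won't scan ahead — the pattern has to work from the very first character.
Here the string doesn't start with a match, so the call returns None.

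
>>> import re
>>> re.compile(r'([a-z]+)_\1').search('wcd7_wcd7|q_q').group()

'q_q'

After group 1 captures some text, `\1` only succeeds where that same text appears again.
`re.search` tries every starting position until one works.
The match spans [10:13] → 'q_q'.
Captured: group 1 = 'q'.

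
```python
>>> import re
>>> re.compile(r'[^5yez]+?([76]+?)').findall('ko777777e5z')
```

The pattern matches one or more of any character except [5yez] (lazy); then one or more of one of [76] (lazy) (captured).
The `?` after the quantifier makes it lazy — it takes as little as possible before letting the rest of the pattern try.
Scanning left to right: at [0:3] match 'ko7', group 1 = '7'; at [3:5] match '77', group 1 = '7'; at [5:7] match '77', group 1 = '7'.
With a single group, `findall` returns only what that group captured — 3 items.

['7', '7', '7']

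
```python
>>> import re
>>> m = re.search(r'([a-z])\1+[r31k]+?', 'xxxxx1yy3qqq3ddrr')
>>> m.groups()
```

`\1` is not a pattern — it's the concrete string captured by group 1, re-applied verbatim.
Unlike `match`, `search` isn't anchored — it looks for the pattern anywhere in the string.
The match spans [0:6] → 'xxxxx1'.
Captured: group 1 = 'x'.

('x',)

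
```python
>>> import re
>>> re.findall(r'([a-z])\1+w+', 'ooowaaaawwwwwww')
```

['o', 'a']

After group 1 captures some text, `\1` only succeeds where that same text appears again.
Walking the string: at [0:4] match 'ooow', group 1 = 'o'; at [4:15] match 'aaaawwwwwww', group 1 = 'a'.
One capturing group, so `findall` returns just the captured substring from each match — 2 in all.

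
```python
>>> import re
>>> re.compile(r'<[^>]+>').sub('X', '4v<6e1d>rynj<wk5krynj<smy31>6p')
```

Each match is replaced by 'X'.

'4vXrynjX6p'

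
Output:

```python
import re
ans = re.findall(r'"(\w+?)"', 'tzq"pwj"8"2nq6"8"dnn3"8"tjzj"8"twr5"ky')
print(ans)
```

['pwj', '2nq6', 'dnn3', 'tjzj', 'twr5']

Matches: at [3:8] match '"pwj"', group 1 = 'pwj'; at [9:15] match '"2nq6"', group 1 = '2nq6'; at [16:22] match '"dnn3"', group 1 = 'dnn3'; at [23:29] match '"tjzj"', group 1 = 'tjzj'; at [30:36] match '"twr5"', group 1 = 'twr5'.
Because there's exactly one group, `findall` drops the full match and keeps group 1 from each hit.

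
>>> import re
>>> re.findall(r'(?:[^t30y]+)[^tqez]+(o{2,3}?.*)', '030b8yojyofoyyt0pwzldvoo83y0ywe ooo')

`findall` collects group 1 from the one match (1 total).

['oo83y0ywe ooo']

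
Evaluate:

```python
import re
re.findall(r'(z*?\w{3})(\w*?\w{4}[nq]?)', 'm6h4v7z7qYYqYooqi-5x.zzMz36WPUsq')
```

Pattern: zero or more of a literal 'z' (lazy), then exactly 3 of a word character (captured); then zero or more of a word character (lazy), then exactly 4 of a word character, then optionally one of [nq] (captured).
Because the quantifier is non-greedy, it stops expanding at the earliest point where the rest of the pattern can succeed.
Matches: at [0:7] match 'm6h4v7z', groups = ('m6h', '4v7z'); at [7:14] match '7qYYqYo', groups = ('7qY', 'YqYo'); at [21:28] match 'zzMz36W', groups = ('zzM', 'z36W').
`findall` packs the 2 group values into a tuple for every match.

[('m6h', '4v7z'), ('7qY', 'YqYo'), ('zzM', 'z36W')]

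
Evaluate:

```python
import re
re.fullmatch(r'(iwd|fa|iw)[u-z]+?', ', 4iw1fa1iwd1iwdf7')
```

None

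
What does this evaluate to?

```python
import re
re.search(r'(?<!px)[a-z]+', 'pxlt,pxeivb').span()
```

A negative assertion filters positions out without eating any characters.
The match spans [0:4] → 'pxlt'.

(0, 4)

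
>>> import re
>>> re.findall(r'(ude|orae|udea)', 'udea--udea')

['ude', 'ude']

Alternation tries branches left to right and keeps the first one that lets the overall match succeed at that position.
With a single group, `findall` returns only what that group captured — 2 items.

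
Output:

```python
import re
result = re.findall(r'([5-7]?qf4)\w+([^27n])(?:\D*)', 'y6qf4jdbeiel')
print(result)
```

[('6qf4', 'l')]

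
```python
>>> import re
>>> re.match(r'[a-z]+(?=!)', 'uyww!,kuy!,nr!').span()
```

(0, 4)

The `(?=…)`/`(?<=…)` assertion just peeks at neighbouring text; it doesn't advance the match position.
`match` is anchored at position 0; if the pattern doesn't fit there, it returns None.
The match spans [0:4] → 'uyww'.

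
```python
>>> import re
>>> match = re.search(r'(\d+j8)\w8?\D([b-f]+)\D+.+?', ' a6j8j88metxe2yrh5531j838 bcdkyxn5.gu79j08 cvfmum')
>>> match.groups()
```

('8j8', 'e')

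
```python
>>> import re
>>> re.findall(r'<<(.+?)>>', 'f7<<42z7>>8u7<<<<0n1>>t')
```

['42z7', '<<0n1']

A non-greedy quantifier consumes as few characters as it can — just enough that the remainder of the pattern still matches from where it stops; whatever follows it matches normally.
One capturing group, so `findall` returns just the captured substring from each match — 2 in all.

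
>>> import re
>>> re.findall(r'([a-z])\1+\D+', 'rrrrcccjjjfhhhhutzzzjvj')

The backreference `\1` re-matches whatever the first group consumed, character for character.
Because there's exactly one group, `findall` drops the full match and keeps group 1 from the one hit.

['r']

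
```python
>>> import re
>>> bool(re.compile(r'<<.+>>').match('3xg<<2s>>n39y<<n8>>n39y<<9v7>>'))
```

`match` is anchored at position 0; if the pattern doesn't fit there, it returns None.
Here the pattern fails at index 0, so the call returns None, and `bool(None)` is False.

False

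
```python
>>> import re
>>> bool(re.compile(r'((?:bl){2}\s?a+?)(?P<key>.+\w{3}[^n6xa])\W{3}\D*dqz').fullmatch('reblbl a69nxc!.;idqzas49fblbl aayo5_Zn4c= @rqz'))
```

False

This matches the literal 'bl' repeated 2 times, then optionally whitespace, then one or more of the literal 'a' (lazy) (captured); then one or more of any character, then exactly 3 of a word character, then any character except [n6xa] (captured as 'key'); then exactly 3 of a non-word character, then zero or more of a non-digit, then the literal 'dqz'.
`re.fullmatch` requires the pattern to consume the entire string.
Here there's no way to consume every character, so the call returns None, and `bool(None)` is False.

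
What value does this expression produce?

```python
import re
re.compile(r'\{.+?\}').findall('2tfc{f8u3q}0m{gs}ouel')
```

['{f8u3q}', '{gs}']

Lazy quantifiers expand one character at a time until the remainder of the pattern can match.
Since nothing is captured, `findall` lists the 2 matched substrings directly.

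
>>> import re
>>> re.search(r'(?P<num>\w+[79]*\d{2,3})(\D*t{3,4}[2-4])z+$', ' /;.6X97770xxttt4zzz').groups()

Pattern: one or more of a word character, then zero or more of one of [79], then 2 to 3 of a digit (captured as 'num'); then zero or more of a non-digit, then 3 to 4 of the literal 't', then a character in [2-4] (captured); then one or more of a literal 'z'; then anchored at the end.
Unlike `match`, `search` isn't anchored — it looks for the pattern anywhere in the string.
The match spans [4:20] → '6X97770xxttt4zzz'.
Captured: group 1 = '6X97770', group 2 = 'xxttt4'.

('6X97770', 'xxttt4')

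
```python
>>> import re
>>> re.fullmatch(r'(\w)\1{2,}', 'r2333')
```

None

`\1` is not a pattern — it's the concrete string captured by group 1, re-applied verbatim.
`fullmatch` succeeds only if the pattern covers the string from start to end.
Here the string isn't matched end-to-end, so the call returns None.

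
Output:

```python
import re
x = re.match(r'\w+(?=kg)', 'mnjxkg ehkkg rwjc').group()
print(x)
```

mnjx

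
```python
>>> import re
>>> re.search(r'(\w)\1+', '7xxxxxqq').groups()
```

('x',)

The match spans [1:6] → 'xxxxx'.
Captured: group 1 = 'x'.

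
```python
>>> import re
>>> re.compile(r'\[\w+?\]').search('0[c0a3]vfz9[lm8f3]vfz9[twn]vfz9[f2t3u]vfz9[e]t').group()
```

'[c0a3]'

Unlike `match`, `search` isn't anchored — it looks for the pattern anywhere in the string.
The match spans [1:7] → '[c0a3]'.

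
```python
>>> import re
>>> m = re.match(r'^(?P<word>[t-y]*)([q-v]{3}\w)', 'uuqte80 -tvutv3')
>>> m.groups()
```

The match spans [0:5] → 'uuqte'.
Captured: group 1 = 'u', group 2 = 'uqte'.

('u', 'uqte')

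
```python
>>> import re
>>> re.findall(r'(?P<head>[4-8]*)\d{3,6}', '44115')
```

['44']

This matches zero or more of a character in [4-8] (captured as 'head'); then 3 to 6 of a digit.
One capturing group, so `findall` returns just the captured substring from the one match — 1 in all.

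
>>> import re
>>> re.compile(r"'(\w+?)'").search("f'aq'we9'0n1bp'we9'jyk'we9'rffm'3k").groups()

('aq',)

`re.search` tries every starting position until one works.
The match spans [1:5] → "'aq'".
Captured: group 1 = 'aq'.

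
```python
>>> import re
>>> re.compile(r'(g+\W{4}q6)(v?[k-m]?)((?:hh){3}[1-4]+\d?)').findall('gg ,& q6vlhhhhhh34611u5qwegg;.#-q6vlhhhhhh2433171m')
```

Pattern: one or more of a literal 'g', then exactly 4 of a non-word character, then the literal 'q6' (captured); then optionally the literal 'v', then optionally a character in [k-m] (captured); then the literal 'hh' repeated 3 times, then one or more of a character in [1-4], then optionally a digit (captured).
`findall` packs the 3 group values into a tuple for every match.

[('gg ,& q6', 'vl', 'hhhhhh346'), ('gg;.#-q6', 'vl', 'hhhhhh243317')]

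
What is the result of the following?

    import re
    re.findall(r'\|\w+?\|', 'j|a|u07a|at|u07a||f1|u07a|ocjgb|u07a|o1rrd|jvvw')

Since nothing is captured, `findall` lists the 5 matched substrings directly.

['|a|', '|at|', '|f1|', '|ocjgb|', '|o1rrd|']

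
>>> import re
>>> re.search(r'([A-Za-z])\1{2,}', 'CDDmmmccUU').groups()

`\1` has to match the exact text group 1 already captured.
`re.search` tries every starting position until one works.
The match spans [3:6] → 'mmm'.
Captured: group 1 = 'm'.

('m',)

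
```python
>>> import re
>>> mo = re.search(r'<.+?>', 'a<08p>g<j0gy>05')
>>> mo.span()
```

Lazy quantifiers expand one character at a time until the remainder of the pattern can match.
The match spans [1:6] → '<08p>'.

(1, 6)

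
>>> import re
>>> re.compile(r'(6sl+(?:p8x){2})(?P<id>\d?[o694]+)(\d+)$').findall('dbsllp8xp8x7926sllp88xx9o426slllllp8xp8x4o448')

[('6slllllp8xp8x', '4o44', '8')]

The pattern matches the literal '6s', then one or more of the literal 'l', then the literal 'p8x' repeated 2 times (captured); then optionally a digit, then one or more of one of [o694] (captured as 'id'); then one or more of a digit (captured); then anchored at the end.
Walking the string: at [27:45] match '6slllllp8xp8x4o448', groups = ('6slllllp8xp8x', '4o44', '8').
With 3 capturing groups, `findall` returns a 3-tuple per match.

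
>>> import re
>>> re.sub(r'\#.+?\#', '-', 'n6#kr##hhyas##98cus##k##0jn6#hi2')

A non-greedy quantifier consumes as few characters as it can — just enough that the remainder of the pattern still matches from where it stops; whatever follows it matches normally.
Matches: at [2:6] → '#kr#'; at [6:13] → '#hhyas#'; at [13:20] → '#98cus#'; at [20:23] → '#k#'; at [23:29] → '#0jn6#'.
Each match is replaced by '-'.

'n6-----hi2'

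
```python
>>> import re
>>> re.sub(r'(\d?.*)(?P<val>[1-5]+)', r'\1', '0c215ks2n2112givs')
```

'0c215ks2n211givs'

The pattern matches optionally a digit, then zero or more of any character (captured); then one or more of a character in [1-5] (captured as 'val').
Matches: at [0:13] → '0c215ks2n2112'.
The replacement refers to a captured group, so each match is rewritten using its own captured text.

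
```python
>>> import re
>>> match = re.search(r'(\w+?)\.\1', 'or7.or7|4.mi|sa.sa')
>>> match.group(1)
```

A backreference is literal: `\1` must see the identical characters the first group matched.
`re.search` tries every starting position until one works.
The match spans [0:7] → 'or7.or7'.
Captured: group 1 = 'or7'.

'or7'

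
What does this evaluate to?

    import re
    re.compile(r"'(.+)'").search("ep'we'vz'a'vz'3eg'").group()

`re.search` tries every starting position until one works.
The match spans [2:18] → "'we'vz'a'vz'3eg'".
Captured: group 1 = "we'vz'a'vz'3eg".

"'we'vz'a'vz'3eg'"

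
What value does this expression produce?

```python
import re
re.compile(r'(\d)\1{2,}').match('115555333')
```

With `match`, the pattern is implicitly anchored at the beginning.
Here the pattern fails at index 0, so the call returns None.

None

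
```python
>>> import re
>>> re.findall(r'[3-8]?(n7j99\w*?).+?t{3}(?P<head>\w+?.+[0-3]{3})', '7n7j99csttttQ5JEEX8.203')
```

This matches optionally a character in [3-8]; then the literal 'n7j', then the literal '99', then zero or more of a word character (lazy) (captured); then one or more of any character (lazy), then exactly 3 of a literal 't'; then one or more of a word character (lazy), then one or more of any character, then exactly 3 of a character in [0-3] (captured as 'head').
Scanning left to right: at [0:23] match '7n7j99csttttQ5JEEX8.203', groups = ('n7j99', 'tQ5JEEX8.203').
2 groups means the one result is a tuple of 2 captured strings — 1 here.

[('n7j99', 'tQ5JEEX8.203')]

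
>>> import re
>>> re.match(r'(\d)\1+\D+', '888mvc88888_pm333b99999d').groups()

('8',)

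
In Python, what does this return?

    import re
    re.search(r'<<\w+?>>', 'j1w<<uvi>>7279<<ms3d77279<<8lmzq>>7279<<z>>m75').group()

'<<uvi>>'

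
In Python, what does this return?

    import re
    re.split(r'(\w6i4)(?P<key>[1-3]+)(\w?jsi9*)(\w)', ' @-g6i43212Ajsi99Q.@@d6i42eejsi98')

[' @-', 'g6i4', '3212', 'Ajsi99', 'Q', '.@@d6i42eejsi98']

This matches a word character, then the literal '6i4' (captured); then one or more of a character in [1-3] (captured as 'key'); then optionally a word character, then the literal 'jsi', then zero or more of a literal '9' (captured); then a word character (captured).
The group in the pattern means `split` returns the separators' captures alongside the pieces.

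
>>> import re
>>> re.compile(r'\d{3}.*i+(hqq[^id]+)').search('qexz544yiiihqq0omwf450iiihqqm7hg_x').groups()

('hqqm7hg_x',)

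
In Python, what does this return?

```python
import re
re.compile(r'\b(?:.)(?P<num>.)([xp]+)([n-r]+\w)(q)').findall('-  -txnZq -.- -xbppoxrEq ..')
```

[]

Pattern: a word boundary (`\b`, zero-width); then any character (non-capturing group); then any character (captured as 'num'); then one or more of one of [xp] (captured); then one or more of a character in [n-r], then a word character (captured); then a literal 'q' (captured).
4 groups means each result is a tuple of 4 captured strings — 0 here.
Nothing in the string satisfies the pattern, so the list is empty.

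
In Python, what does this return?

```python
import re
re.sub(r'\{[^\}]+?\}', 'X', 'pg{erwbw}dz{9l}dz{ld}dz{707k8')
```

Matches: at [2:9] → '{erwbw}'; at [11:15] → '{9l}'; at [17:21] → '{ld}'.
Each match is replaced by 'X'.

'pgXdzXdzXdz{707k8'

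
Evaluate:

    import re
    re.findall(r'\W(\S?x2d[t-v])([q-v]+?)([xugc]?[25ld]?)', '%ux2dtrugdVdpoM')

The pattern matches a non-word character; then optionally a non-whitespace character, then the literal 'x2d', then a character in [t-v] (captured); then one or more of a character in [q-v] (lazy) (captured); then optionally one of [xugc], then optionally one of [25ld] (captured).
The `?` after the quantifier makes it lazy — it takes as little as possible before letting the rest of the pattern try.
Scanning left to right: at [0:8] match '%ux2dtru', groups = ('ux2dt', 'r', 'u').
3 groups means the one result is a tuple of 3 captured strings — 1 here.

[('ux2dt', 'r', 'u')]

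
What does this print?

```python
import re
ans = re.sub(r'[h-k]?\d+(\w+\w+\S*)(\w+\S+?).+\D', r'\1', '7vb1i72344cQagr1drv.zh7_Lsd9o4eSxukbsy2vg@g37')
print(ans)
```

vb1i72344cQagr1drv.zh7_Lsd9o4eSxukbsy237

Pattern: optionally a character in [h-k]; then one or more of a digit; then one or more of a word character, then one or more of a word character, then zero or more of a non-whitespace character (captured); then one or more of a word character, then one or more of a non-whitespace character (lazy) (captured); then one or more of any character, then a non-digit.
Each match is replaced using the text its own group 1 captured.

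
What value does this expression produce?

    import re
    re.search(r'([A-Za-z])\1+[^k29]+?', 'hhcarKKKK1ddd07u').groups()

('h',)

After group 1 captures some text, `\1` only succeeds where that same text appears again.
`re.search` scans for the first position where the pattern succeeds.
The match spans [0:3] → 'hhc'.
Captured: group 1 = 'h'.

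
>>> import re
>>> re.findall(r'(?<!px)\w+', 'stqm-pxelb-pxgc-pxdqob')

['stqm', 'pxelb', 'pxgc', 'pxdqob']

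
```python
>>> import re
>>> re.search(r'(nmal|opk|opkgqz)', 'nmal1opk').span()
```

Unlike `match`, `search` isn't anchored — it looks for the pattern anywhere in the string.
The match spans [0:4] → 'nmal'.
Captured: group 1 = 'nmal'.

(0, 4)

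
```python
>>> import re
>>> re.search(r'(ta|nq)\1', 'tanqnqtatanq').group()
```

'nqnq'

`\1` has to match the exact text group 1 already captured.
The match spans [2:6] → 'nqnq'.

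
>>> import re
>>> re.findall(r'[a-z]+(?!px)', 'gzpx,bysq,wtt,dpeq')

A negative assertion filters positions out without eating any characters.
Matches: at [0:4] → 'gzpx'; at [5:9] → 'bysq'; at [10:13] → 'wtt'; at [14:18] → 'dpeq'.
`findall` yields the raw match text (4 of them) because the pattern has no groups.

['gzpx', 'bysq', 'wtt', 'dpeq']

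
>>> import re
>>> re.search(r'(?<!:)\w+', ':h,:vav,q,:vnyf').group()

'av'

A negative assertion filters positions out without eating any characters.
`re.search` tries every starting position until one works.
The match spans [5:7] → 'av'.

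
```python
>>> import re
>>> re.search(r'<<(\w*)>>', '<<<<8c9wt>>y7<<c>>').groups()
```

The match spans [2:11] → '<<8c9wt>>'.
Captured: group 1 = '8c9wt'.

('8c9wt',)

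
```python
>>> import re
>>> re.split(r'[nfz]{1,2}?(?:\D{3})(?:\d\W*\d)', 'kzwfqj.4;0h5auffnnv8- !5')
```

Pattern: 1 to 2 of one of [nfz] (lazy); then exactly 3 of a non-digit (non-capturing group); then a digit, then zero or more of a non-word character, then a digit (non-capturing group).
Matches to split on: at [3:10] → 'fqj.4;0'; at [14:24] → 'ffnnv8- !5'.
The string is cut at each match, leaving 3 pieces.

['kzw', 'h5au', '']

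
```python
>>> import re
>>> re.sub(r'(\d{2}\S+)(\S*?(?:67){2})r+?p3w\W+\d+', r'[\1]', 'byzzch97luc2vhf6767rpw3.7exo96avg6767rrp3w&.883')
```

'byzzch[97luc2vhf6767rpw3.7exo96avg]'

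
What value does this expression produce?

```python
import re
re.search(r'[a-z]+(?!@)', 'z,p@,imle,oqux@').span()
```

Because the assertion is negative and zero-width, positions next to the forbidden text are skipped.
`re.search` tries every starting position until one works.
The match spans [0:1] → 'z'.

(0, 1)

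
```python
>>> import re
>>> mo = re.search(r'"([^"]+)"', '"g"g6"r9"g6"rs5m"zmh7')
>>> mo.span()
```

The match spans [0:3] → '"g"'.

(0, 3)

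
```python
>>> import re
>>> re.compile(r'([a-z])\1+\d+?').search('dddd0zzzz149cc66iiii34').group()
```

A backreference is literal: `\1` must see the identical characters the first group matched.
`re.search` tries every starting position until one works.
The match spans [0:5] → 'dddd0'.
Captured: group 1 = 'd'.

'dddd0'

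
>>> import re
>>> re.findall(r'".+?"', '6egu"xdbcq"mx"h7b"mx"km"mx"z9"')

['"xdbcq"', '"h7b"', '"km"', '"z9"']

Because the quantifier is non-greedy, it stops expanding at the earliest point where the rest of the pattern can succeed.
`findall` yields the raw match text (4 of them) because the pattern has no groups.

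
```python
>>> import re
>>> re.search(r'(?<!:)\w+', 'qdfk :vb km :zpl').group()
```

The negative lookahead/lookbehind blocks any match where the forbidden context is present.
`re.search` tries every starting position until one works.
The match spans [0:4] → 'qdfk'.

'qdfk'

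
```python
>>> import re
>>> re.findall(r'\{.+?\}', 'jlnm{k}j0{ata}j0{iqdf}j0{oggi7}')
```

['{k}', '{ata}', '{iqdf}', '{oggi7}']

A non-greedy quantifier consumes as few characters as it can — just enough that the remainder of the pattern still matches from where it stops; whatever follows it matches normally.
Walking the string: at [4:7] → '{k}'; at [9:14] → '{ata}'; at [16:22] → '{iqdf}'; at [24:31] → '{oggi7}'.
`findall` yields the raw match text (4 of them) because the pattern has no groups.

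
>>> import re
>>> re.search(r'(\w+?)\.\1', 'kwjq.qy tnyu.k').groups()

('q',)

The match spans [3:6] → 'q.q'.
Captured: group 1 = 'q'.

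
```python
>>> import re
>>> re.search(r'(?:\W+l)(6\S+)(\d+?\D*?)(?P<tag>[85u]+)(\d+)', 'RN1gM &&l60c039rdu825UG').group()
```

' &&l60c039rdu825'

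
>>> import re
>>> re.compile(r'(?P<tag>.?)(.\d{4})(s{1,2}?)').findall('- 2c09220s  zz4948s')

[('c', '09220', 's'), ('z', 'z4948', 's')]

`findall` packs the 3 group values into a tuple for every match.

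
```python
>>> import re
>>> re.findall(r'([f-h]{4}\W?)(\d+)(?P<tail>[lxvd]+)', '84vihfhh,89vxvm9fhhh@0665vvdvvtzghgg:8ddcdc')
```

[('hfhh,', '89', 'vxv'), ('fhhh@', '0665', 'vvdvv'), ('ghgg:', '8', 'dd')]

Pattern: exactly 4 of a character in [f-h], then optionally a non-word character (captured); then one or more of a digit (captured); then one or more of one of [lxvd] (captured as 'tail').
Matches: at [4:14] match 'hfhh,89vxv', groups = ('hfhh,', '89', 'vxv'); at [16:30] match 'fhhh@0665vvdvv', groups = ('fhhh@', '0665', 'vvdvv'); at [32:40] match 'ghgg:8dd', groups = ('ghgg:', '8', 'dd').
With 3 capturing groups, `findall` returns a 3-tuple per match.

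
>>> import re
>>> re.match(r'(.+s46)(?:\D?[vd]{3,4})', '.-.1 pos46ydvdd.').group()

'.-.1 pos46ydvdd'

This matches one or more of any character, then the literal 's46' (captured); then optionally a non-digit, then 3 to 4 of one of [vd] (non-capturing group).
With `match`, the pattern is implicitly anchored at the beginning.
The match spans [0:15] → '.-.1 pos46ydvdd'.
Captured: group 1 = '.-.1 pos46'.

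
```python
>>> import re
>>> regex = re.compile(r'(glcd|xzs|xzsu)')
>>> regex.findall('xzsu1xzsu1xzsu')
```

['xzs', 'xzs', 'xzs']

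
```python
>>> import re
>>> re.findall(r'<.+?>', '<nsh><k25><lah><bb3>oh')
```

Lazy quantifiers expand one character at a time until the remainder of the pattern can match.
Scanning left to right: at [0:5] → '<nsh>'; at [5:10] → '<k25>'; at [10:15] → '<lah>'; at [15:20] → '<bb3>'.
No capturing groups, so `findall` returns the 4 full match strings.

['<nsh>', '<k25>', '<lah>', '<bb3>']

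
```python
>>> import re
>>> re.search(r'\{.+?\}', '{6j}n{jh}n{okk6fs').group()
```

A `+?`/`*?`/`{m,n}?` starts at its minimum and grows only as far as needed for what follows to match.
The match spans [0:4] → '{6j}'.

'{6j}'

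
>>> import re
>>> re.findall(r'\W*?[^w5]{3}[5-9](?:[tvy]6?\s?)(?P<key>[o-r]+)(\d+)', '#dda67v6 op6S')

[('op', '6')]

`findall` packs the 2 group values into a tuple for every match.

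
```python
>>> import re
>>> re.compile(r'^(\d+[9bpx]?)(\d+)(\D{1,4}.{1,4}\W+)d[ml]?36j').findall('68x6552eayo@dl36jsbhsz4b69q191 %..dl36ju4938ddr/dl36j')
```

[('68x', '6552', 'eayo@')]

This matches anchored at the start of the string; then one or more of a digit, then optionally one of [9bpx] (captured); then one or more of a digit (captured); then 1 to 4 of a non-digit, then 1 to 4 of any character, then one or more of a non-word character (captured); then a literal 'd', then optionally one of [ml], then the literal '36j'.
Walking the string: at [0:17] match '68x6552eayo@dl36j', groups = ('68x', '6552', 'eayo@').
Multiple groups make `findall` return tuples — one 3-tuple for the one match.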